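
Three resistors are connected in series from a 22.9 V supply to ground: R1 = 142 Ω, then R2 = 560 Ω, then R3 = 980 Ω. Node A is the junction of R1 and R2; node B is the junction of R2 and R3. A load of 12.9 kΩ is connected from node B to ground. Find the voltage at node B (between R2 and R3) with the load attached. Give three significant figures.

At node B, R3 is in parallel with the load: R3‖R_L = 910.8 Ω.
Below node A the resistance is R2 + (R3‖R_L) = 1471 Ω, so V_A = 22.9 × 1471/1613 = 20.88 V.
Then V_B = V_A × (R3‖R_L)/(R2 + R3‖R_L) = 20.88 × 910.8/1471 = 12.9 V.

V ≈ 12.9 V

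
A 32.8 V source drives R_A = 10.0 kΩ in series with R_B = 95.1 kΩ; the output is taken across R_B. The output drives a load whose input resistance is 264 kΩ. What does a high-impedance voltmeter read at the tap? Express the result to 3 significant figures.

V_out ≈ 28.7 V

The load sits in parallel with R_B: R_B‖R_L = (95.1 × 264) / (95.1 + 264) = 69.91 kΩ.
V_out = 32.8 × 69.91 / (10.0 + 69.91) = 32.8 × 69.91/79.91 = 28.7 V.
(Unloaded it would have been 29.7 V.)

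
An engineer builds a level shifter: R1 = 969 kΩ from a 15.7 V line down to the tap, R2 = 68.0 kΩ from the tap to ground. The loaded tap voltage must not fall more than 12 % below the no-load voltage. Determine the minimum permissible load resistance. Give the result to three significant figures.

R_L(min) ≈ 466 kΩ

Output resistance R_th = R1‖R2 = (969 × 68.0)/1037 = 63.54 kΩ.
The fractional drop is R_th/(R_th + R_L); requiring this ≤ 0.120 gives R_L ≥ R_th(1/0.120 − 1) = 63.54 × 7.333 = 466 kΩ.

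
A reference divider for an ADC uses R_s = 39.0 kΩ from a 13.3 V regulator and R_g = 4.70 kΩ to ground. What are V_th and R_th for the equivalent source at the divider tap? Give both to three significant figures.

V_th = 1.43 V, R_th = 4.19 kΩ

V_th is the open-circuit tap voltage: 13.3 × 4.70/(39.0 + 4.70) = 1.43 V.
With the supply zeroed, R_s and R_g appear in parallel from the tap: R_th = R_s‖R_g = (39.0 × 4.70)/43.70 = 4.19 kΩ.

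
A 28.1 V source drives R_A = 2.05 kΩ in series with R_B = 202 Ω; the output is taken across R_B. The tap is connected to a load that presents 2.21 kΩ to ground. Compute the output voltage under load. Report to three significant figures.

V_out ≈ 2.33 V

The load sits in parallel with R_B: R_B‖R_L = (202 × 2210) / (202 + 2210) = 185.1 Ω.
V_out = 28.1 × 185.1 / (2050 + 185.1) = 28.1 × 185.1/2235 = 2.33 V.
(Unloaded it would have been 2.52 V.)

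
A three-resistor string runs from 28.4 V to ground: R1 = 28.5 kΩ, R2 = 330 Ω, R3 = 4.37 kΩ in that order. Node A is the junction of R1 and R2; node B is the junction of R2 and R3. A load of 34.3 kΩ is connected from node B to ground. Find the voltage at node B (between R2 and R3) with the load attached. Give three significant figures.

V ≈ 3.37 V

At node B, R3 is in parallel with the load: R3‖R_L = 3876 Ω.
Below node A the resistance is R2 + (R3‖R_L) = 4206 Ω, so V_A = 28.4 × 4206/32710 = 3.652 V.
Then V_B = V_A × (R3‖R_L)/(R2 + R3‖R_L) = 3.652 × 3876/4206 = 3.37 V.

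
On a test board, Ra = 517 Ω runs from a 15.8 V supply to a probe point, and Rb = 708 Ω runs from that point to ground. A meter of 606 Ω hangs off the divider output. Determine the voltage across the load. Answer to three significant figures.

V_out ≈ 6.12 V

The load sits in parallel with Rb: Rb‖R_L = (708 × 606) / (708 + 606) = 326.5 Ω.
V_out = 15.8 × 326.5 / (517 + 326.5) = 15.8 × 326.5/843.5 = 6.12 V.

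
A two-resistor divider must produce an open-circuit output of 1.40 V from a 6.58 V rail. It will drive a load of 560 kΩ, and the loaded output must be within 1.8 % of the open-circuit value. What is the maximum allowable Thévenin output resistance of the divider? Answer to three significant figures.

Loading drop = R_th/(R_th + R_L) ≤ 0.0180, so R_th ≤ R_L · ε/(1−ε) = 560 kΩ × 0.0180/0.9820 = 10.3 kΩ.

R_th ≤ 10.3 kΩ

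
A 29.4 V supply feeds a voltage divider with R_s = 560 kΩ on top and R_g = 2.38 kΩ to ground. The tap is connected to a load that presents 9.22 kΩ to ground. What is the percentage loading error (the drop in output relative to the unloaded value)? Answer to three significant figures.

20.4 %

The divider's output (Thévenin) resistance is R_s‖R_g = 2.370 kΩ.
Fractional drop under load = R_th/(R_th + R_L) = 2.370 / (2.370 + 9.22) = 0.2045.
So the output falls by 20.4 %.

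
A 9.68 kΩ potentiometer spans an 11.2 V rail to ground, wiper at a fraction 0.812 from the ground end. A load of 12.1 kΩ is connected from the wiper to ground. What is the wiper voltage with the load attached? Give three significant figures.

The wiper splits the pot into (1−α)R = 1.820 kΩ above and αR = 7.860 kΩ below.
Lower section ‖ load = 4.765 kΩ.
V_wiper = 11.2 × 4.765/(1.820 + 4.765) = 8.10 V.

V ≈ 8.10 V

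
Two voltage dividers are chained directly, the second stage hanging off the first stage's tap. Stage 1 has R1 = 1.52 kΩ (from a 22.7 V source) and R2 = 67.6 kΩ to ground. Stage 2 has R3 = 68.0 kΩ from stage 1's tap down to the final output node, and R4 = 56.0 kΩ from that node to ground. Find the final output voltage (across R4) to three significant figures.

Stage 2 presents R3+R4 = 124.0 kΩ as a load on stage 1's tap.
Stage 1's lower leg becomes R2‖(R3+R4) = 43.75 kΩ, so V_mid = 22.7 × 43.75/45.27 = 21.94 V.
Stage 2 is itself unloaded: V_out = V_mid × R4/(R3+R4) = 21.94 × 56.0/124.0 = 9.91 V.

V_out ≈ 9.91 V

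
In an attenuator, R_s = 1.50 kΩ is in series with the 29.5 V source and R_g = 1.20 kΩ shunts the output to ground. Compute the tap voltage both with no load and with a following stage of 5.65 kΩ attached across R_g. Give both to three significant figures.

Open-circuit: V = 29.5 × 1.20/(1.50 + 1.20) = 13.1 V.
With the load, R_g becomes R_g‖R_L = 0.9898 kΩ, so V = 29.5 × 0.9898/2.490 = 11.7 V.

Unloaded: 13.1 V; loaded: 11.7 V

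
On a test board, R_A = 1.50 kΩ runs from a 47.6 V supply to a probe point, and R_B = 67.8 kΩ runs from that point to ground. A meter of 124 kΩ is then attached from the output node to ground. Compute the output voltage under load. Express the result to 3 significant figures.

The load sits in parallel with R_B: R_B‖R_L = (67.8 × 124) / (67.8 + 124) = 43.83 kΩ.
V_out = 47.6 × 43.83 / (1.50 + 43.83) = 47.6 × 43.83/45.33 = 46.0 V.

V_out ≈ 46.0 V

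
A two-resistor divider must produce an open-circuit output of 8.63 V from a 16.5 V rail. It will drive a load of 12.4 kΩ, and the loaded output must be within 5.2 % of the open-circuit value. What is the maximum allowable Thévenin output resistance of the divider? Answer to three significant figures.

R_th ≤ 680 Ω

Loading drop = R_th/(R_th + R_L) ≤ 0.0520, so R_th ≤ R_L · ε/(1−ε) = 12.4 kΩ × 0.0520/0.9480 = 680 Ω.
(Any R1, R2 with R2/(R1+R2) = 0.523 and R1‖R2 ≤ 680 Ω will meet the spec.)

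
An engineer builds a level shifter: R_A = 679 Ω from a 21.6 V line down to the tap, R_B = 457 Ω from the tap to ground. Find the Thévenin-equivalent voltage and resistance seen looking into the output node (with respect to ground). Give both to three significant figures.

V_th is the open-circuit tap voltage: 21.6 × 457/(679 + 457) = 8.69 V.
With the supply zeroed, R_A and R_B appear in parallel from the tap: R_th = R_A‖R_B = (679 × 457)/1136 = 273 Ω.

V_th = 8.69 V, R_th = 273 Ω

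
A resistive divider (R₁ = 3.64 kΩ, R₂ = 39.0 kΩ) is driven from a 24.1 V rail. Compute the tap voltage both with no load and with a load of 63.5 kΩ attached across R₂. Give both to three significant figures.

Open-circuit: V = 24.1 × 39.0/(3.64 + 39.0) = 22.0 V.
With the load, R₂ becomes R₂‖R_L = 24.16 kΩ, so V = 24.1 × 24.16/27.80 = 20.9 V.

Unloaded: 22.0 V; loaded: 20.9 V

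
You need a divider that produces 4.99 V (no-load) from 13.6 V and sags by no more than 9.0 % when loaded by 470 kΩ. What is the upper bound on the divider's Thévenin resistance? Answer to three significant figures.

R_th ≤ 46.5 kΩ

Loading drop = R_th/(R_th + R_L) ≤ 0.0900, so R_th ≤ R_L · ε/(1−ε) = 470 kΩ × 0.0900/0.9100 = 46.5 kΩ.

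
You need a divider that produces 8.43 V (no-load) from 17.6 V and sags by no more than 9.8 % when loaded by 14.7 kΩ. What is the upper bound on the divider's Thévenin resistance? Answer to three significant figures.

R_th ≤ 1.60 kΩ

Loading drop = R_th/(R_th + R_L) ≤ 0.0980, so R_th ≤ R_L · ε/(1−ε) = 14.7 kΩ × 0.0980/0.9020 = 1.60 kΩ.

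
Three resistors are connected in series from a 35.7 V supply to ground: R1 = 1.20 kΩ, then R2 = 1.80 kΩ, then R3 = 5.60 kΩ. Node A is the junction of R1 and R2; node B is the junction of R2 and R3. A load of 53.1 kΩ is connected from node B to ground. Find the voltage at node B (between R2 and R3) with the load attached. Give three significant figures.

At node B, R3 is in parallel with the load: R3‖R_L = 5.066 kΩ.
Below node A the resistance is R2 + (R3‖R_L) = 6.866 kΩ, so V_A = 35.7 × 6.866/8.066 = 30.39 V.
Then V_B = V_A × (R3‖R_L)/(R2 + R3‖R_L) = 30.39 × 5.066/6.866 = 22.4 V.

V ≈ 22.4 V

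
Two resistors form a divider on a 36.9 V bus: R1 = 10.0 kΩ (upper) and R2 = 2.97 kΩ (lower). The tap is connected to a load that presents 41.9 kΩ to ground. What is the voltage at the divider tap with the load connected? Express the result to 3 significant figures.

The load sits in parallel with R2: R2‖R_L = (2.97 × 41.9) / (2.97 + 41.9) = 2.773 kΩ.
V_out = 36.9 × 2.773 / (10.0 + 2.773) = 36.9 × 2.773/12.77 = 8.01 V.

V_out ≈ 8.01 V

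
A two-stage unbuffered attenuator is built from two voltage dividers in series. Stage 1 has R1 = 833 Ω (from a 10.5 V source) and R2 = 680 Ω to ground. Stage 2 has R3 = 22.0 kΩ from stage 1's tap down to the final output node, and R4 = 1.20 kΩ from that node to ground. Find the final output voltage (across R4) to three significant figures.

Stage 2 presents R3+R4 = 23200 Ω as a load on stage 1's tap.
Stage 1's lower leg becomes R2‖(R3+R4) = 660.6 Ω, so V_mid = 10.5 × 660.6/1494 = 4.644 V.
Stage 2 is itself unloaded: V_out = V_mid × R4/(R3+R4) = 4.644 × 1200/23200 = 0.240 V.

V_out ≈ 0.240 V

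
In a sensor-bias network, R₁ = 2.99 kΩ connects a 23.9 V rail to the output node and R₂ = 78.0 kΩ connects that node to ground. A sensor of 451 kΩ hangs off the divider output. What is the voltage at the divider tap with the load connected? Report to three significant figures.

V_out ≈ 22.9 V

The load sits in parallel with R₂: R₂‖R_L = (78.0 × 451) / (78.0 + 451) = 66.50 kΩ.
V_out = 23.9 × 66.50 / (2.99 + 66.50) = 23.9 × 66.50/69.49 = 22.9 V.
(Unloaded it would have been 23.0 V.)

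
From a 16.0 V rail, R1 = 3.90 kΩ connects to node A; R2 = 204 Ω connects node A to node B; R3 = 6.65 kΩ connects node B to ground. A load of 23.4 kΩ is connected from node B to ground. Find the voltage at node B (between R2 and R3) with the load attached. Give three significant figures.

At node B, R3 is in parallel with the load: R3‖R_L = 5178 Ω.
Below node A the resistance is R2 + (R3‖R_L) = 5382 Ω, so V_A = 16.0 × 5382/9282 = 9.278 V.
Then V_B = V_A × (R3‖R_L)/(R2 + R3‖R_L) = 9.278 × 5178/5382 = 8.93 V.

V ≈ 8.93 V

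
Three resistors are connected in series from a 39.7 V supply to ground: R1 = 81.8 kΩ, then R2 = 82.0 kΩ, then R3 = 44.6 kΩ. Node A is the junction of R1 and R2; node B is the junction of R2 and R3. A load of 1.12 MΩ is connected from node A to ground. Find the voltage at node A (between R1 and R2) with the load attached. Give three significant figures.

V ≈ 23.1 V

Below node A the series string R2+R3 = 126.6 kΩ sits in parallel with the 1120 kΩ load: 113.7 kΩ.
V_A = 39.7 × 113.7/(81.8 + 113.7) = 23.1 V.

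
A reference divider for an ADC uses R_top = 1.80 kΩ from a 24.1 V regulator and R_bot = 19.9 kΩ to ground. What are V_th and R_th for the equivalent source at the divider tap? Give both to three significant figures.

V_th is the open-circuit tap voltage: 24.1 × 19.9/(1.80 + 19.9) = 22.1 V.
With the supply zeroed, R_top and R_bot appear in parallel from the tap: R_th = R_top‖R_bot = (1.80 × 19.9)/21.70 = 1.65 kΩ.

V_th = 22.1 V, R_th = 1.65 kΩ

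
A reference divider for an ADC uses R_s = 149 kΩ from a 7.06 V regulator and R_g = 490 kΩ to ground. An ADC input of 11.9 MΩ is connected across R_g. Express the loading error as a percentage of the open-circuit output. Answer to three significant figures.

0.951 %

The divider's output (Thévenin) resistance is R_s‖R_g = 114.3 kΩ.
Fractional drop under load = R_th/(R_th + R_L) = 114.3 / (114.3 + 11900) = 0.009510.
So the output falls by 0.951 %.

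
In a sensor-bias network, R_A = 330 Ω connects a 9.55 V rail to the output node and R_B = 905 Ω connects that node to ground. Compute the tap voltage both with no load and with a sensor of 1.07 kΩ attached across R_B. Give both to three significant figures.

Unloaded: 7.00 V; loaded: 5.71 V

Open-circuit: V = 9.55 × 905/(330 + 905) = 7.00 V.
With the load, R_B becomes R_B‖R_L = 490.3 Ω, so V = 9.55 × 490.3/820.3 = 5.71 V.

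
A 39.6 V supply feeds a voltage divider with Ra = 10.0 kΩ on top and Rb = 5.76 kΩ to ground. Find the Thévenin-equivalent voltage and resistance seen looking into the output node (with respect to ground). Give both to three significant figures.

V_th is the open-circuit tap voltage: 39.6 × 5.76/(10.0 + 5.76) = 14.5 V.
With the supply zeroed, Ra and Rb appear in parallel from the tap: R_th = Ra‖Rb = (10.0 × 5.76)/15.76 = 3.65 kΩ.

V_th = 14.5 V, R_th = 3.65 kΩ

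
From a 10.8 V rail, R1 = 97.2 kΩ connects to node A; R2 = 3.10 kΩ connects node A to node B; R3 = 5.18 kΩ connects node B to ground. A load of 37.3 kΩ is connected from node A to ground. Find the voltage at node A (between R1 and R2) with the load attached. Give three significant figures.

V ≈ 0.704 V

Below node A the series string R2+R3 = 8.280 kΩ sits in parallel with the 37.3 kΩ load: 6.776 kΩ.
V_A = 10.8 × 6.776/(97.2 + 6.776) = 0.704 V.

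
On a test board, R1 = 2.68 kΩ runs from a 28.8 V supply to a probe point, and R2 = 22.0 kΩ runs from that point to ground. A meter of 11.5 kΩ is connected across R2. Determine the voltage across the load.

V_out ≈ 21.3 V

The load sits in parallel with R2: R2‖R_L = (22.0 × 11.5) / (22.0 + 11.5) = 7.552 kΩ.
V_out = 28.8 × 7.552 / (2.68 + 7.552) = 28.8 × 7.552/10.23 = 21.3 V.
(Unloaded it would have been 25.7 V.)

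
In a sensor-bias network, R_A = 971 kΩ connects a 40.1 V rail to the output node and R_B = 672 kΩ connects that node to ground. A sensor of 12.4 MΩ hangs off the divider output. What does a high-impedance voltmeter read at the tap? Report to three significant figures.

The load sits in parallel with R_B: R_B‖R_L = (672 × 12400) / (672 + 12400) = 637.5 kΩ.
V_out = 40.1 × 637.5 / (971 + 637.5) = 40.1 × 637.5/1608 = 15.9 V.

V_out ≈ 15.9 V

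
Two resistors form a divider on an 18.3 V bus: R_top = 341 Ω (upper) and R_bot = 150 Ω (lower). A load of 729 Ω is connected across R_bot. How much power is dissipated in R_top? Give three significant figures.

P ≈ 527 mW

Total resistance from the source is R_top + (R_bot‖R_L) = 465.4 Ω, so I = 18.3/465.4 Ω = 39.32 mA.
P = I²·R_top = (39.32 mA)² × 341 Ω = 527 mW.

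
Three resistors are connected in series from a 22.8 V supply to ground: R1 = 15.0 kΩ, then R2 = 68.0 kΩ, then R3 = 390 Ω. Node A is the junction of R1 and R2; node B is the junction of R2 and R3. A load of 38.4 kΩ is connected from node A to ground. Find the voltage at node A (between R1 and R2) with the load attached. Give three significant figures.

V ≈ 14.2 V

Below node A the series string R2+R3 = 68390 Ω sits in parallel with the 38400 Ω load: 24590 Ω.
V_A = 22.8 × 24590/(15000 + 24590) = 14.2 V.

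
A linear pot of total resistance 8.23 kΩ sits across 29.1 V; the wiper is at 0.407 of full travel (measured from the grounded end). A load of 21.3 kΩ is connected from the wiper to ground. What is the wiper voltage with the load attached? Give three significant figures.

The wiper splits the pot into (1−α)R = 4.880 kΩ above and αR = 3.350 kΩ below.
Lower section ‖ load = 2.894 kΩ.
V_wiper = 29.1 × 2.894/(4.880 + 2.894) = 10.8 V.

V ≈ 10.8 V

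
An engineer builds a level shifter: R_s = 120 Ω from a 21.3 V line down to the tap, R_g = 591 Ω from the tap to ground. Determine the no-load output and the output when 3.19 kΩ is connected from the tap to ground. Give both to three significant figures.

Unloaded: 17.7 V; loaded: 17.2 V

Open-circuit: V = 21.3 × 591/(120 + 591) = 17.7 V.
With the load, R_g becomes R_g‖R_L = 498.6 Ω, so V = 21.3 × 498.6/618.6 = 17.2 V.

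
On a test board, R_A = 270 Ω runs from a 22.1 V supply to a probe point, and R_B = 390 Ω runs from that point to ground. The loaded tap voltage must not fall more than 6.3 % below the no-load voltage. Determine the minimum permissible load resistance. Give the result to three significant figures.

R_L(min) ≈ 2.37 kΩ

Output resistance R_th = R_A‖R_B = (270 × 390)/660.0 = 159.5 Ω.
The fractional drop is R_th/(R_th + R_L); requiring this ≤ 0.0630 gives R_L ≥ R_th(1/0.0630 − 1) = 159.5 × 14.87 = 2.37 kΩ.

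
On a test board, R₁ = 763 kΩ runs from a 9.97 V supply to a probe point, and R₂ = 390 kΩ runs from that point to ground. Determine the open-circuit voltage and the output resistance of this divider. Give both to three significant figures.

V_th = 3.37 V, R_th = 258 kΩ

V_th is the open-circuit tap voltage: 9.97 × 390/(763 + 390) = 3.37 V.
With the supply zeroed, R₁ and R₂ appear in parallel from the tap: R_th = R₁‖R₂ = (763 × 390)/1153 = 258 kΩ.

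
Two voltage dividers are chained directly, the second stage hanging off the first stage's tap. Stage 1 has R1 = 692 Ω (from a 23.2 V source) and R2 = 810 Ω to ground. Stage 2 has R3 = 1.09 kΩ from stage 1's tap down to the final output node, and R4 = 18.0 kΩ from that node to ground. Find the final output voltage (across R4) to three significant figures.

Stage 2 presents R3+R4 = 19090 Ω as a load on stage 1's tap.
Stage 1's lower leg becomes R2‖(R3+R4) = 777.0 Ω, so V_mid = 23.2 × 777.0/1469 = 12.27 V.
Stage 2 is itself unloaded: V_out = V_mid × R4/(R3+R4) = 12.27 × 18000/19090 = 11.6 V.

V_out ≈ 11.6 V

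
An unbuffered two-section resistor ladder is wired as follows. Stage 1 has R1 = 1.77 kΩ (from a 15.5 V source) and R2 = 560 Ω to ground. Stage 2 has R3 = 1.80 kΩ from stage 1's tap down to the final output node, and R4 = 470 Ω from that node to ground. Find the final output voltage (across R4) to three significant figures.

Stage 2 presents R3+R4 = 2270 Ω as a load on stage 1's tap.
Stage 1's lower leg becomes R2‖(R3+R4) = 449.2 Ω, so V_mid = 15.5 × 449.2/2219 = 3.137 V.
Stage 2 is itself unloaded: V_out = V_mid × R4/(R3+R4) = 3.137 × 470/2270 = 0.650 V.

V_out ≈ 0.650 V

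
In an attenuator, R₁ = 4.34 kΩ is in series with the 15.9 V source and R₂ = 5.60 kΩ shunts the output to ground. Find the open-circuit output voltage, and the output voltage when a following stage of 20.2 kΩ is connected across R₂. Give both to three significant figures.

Open-circuit: V = 15.9 × 5.60/(4.34 + 5.60) = 8.96 V.
With the load, R₂ becomes R₂‖R_L = 4.384 kΩ, so V = 15.9 × 4.384/8.724 = 7.99 V.

Unloaded: 8.96 V; loaded: 7.99 V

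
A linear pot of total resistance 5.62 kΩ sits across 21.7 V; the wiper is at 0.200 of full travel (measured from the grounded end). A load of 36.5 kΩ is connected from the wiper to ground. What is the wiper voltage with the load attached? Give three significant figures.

The wiper splits the pot into (1−α)R = 4.496 kΩ above and αR = 1.124 kΩ below.
Lower section ‖ load = 1.090 kΩ.
V_wiper = 21.7 × 1.090/(4.496 + 1.090) = 4.24 V.

V ≈ 4.24 V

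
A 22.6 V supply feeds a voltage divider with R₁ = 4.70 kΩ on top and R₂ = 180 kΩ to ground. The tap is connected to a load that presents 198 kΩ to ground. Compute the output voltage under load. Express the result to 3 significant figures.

V_out ≈ 21.5 V

The load sits in parallel with R₂: R₂‖R_L = (180 × 198) / (180 + 198) = 94.29 kΩ.
V_out = 22.6 × 94.29 / (4.70 + 94.29) = 22.6 × 94.29/98.99 = 21.5 V.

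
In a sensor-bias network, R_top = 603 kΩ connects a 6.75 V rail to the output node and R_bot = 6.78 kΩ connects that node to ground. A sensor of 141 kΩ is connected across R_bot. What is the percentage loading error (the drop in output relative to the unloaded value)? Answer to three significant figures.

The divider's output (Thévenin) resistance is R_top‖R_bot = 6.705 kΩ.
Fractional drop under load = R_th/(R_th + R_L) = 6.705 / (6.705 + 141) = 0.04539.
So the output falls by 4.54 %.

4.54 %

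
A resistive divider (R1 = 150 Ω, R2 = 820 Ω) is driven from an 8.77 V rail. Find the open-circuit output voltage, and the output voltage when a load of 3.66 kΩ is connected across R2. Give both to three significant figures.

Open-circuit: V = 8.77 × 820/(150 + 820) = 7.41 V.
With the load, R2 becomes R2‖R_L = 669.9 Ω, so V = 8.77 × 669.9/819.9 = 7.17 V.

Unloaded: 7.41 V; loaded: 7.17 V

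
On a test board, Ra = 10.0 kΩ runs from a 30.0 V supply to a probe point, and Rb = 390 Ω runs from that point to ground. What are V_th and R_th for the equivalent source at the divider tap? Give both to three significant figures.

V_th = 1.13 V, R_th = 375 Ω

V_th is the open-circuit tap voltage: 30.0 × 390/(10000 + 390) = 1.13 V.
With the supply zeroed, Ra and Rb appear in parallel from the tap: R_th = Ra‖Rb = (10000 × 390)/10390 = 375 Ω.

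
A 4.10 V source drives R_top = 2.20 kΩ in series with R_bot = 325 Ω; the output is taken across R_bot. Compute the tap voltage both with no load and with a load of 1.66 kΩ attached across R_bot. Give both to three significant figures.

Unloaded: 0.528 V; loaded: 0.451 V

Open-circuit: V = 4.10 × 325/(2200 + 325) = 0.528 V.
With the load, R_bot becomes R_bot‖R_L = 271.8 Ω, so V = 4.10 × 271.8/2472 = 0.451 V.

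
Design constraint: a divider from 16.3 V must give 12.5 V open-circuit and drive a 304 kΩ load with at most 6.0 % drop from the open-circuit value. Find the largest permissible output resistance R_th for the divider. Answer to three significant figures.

Loading drop = R_th/(R_th + R_L) ≤ 0.0600, so R_th ≤ R_L · ε/(1−ε) = 304 kΩ × 0.0600/0.9400 = 19.4 kΩ.
(Any R1, R2 with R2/(R1+R2) = 0.767 and R1‖R2 ≤ 19.4 kΩ will meet the spec.)

R_th ≤ 19.4 kΩ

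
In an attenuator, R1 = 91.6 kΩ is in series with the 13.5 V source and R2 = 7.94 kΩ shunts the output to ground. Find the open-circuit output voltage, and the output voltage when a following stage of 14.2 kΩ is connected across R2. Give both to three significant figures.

Unloaded: 1.08 V; loaded: 0.711 V

Open-circuit: V = 13.5 × 7.94/(91.6 + 7.94) = 1.08 V.
With the load, R2 becomes R2‖R_L = 5.093 kΩ, so V = 13.5 × 5.093/96.69 = 0.711 V.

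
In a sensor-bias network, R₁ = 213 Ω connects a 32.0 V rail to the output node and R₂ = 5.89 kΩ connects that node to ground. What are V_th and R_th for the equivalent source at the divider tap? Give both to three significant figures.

V_th = 30.9 V, R_th = 206 Ω

V_th is the open-circuit tap voltage: 32.0 × 5890/(213 + 5890) = 30.9 V.
With the supply zeroed, R₁ and R₂ appear in parallel from the tap: R_th = R₁‖R₂ = (213 × 5890)/6103 = 206 Ω.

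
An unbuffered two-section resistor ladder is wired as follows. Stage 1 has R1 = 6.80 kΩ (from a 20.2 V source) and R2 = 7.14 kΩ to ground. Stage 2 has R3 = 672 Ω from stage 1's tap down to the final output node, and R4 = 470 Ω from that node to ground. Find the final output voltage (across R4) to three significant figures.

Stage 2 presents R3+R4 = 1142 Ω as a load on stage 1's tap.
Stage 1's lower leg becomes R2‖(R3+R4) = 984.5 Ω, so V_mid = 20.2 × 984.5/7785 = 2.555 V.
Stage 2 is itself unloaded: V_out = V_mid × R4/(R3+R4) = 2.555 × 470/1142 = 1.05 V.

V_out ≈ 1.05 V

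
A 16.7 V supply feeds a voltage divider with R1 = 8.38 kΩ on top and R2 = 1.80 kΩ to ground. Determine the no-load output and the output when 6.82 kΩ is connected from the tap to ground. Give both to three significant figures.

Unloaded: 2.95 V; loaded: 2.43 V

Open-circuit: V = 16.7 × 1.80/(8.38 + 1.80) = 2.95 V.
With the load, R2 becomes R2‖R_L = 1.424 kΩ, so V = 16.7 × 1.424/9.804 = 2.43 V.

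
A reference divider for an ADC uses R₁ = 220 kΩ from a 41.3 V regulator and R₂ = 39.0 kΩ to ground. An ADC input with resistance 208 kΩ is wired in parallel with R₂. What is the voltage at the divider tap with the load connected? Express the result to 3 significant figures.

The load sits in parallel with R₂: R₂‖R_L = (39.0 × 208) / (39.0 + 208) = 32.84 kΩ.
V_out = 41.3 × 32.84 / (220 + 32.84) = 41.3 × 32.84/252.8 = 5.36 V.

V_out ≈ 5.36 V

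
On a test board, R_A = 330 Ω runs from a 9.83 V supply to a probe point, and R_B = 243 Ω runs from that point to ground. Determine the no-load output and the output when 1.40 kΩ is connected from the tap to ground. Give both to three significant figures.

Unloaded: 4.17 V; loaded: 3.79 V

Open-circuit: V = 9.83 × 243/(330 + 243) = 4.17 V.
With the load, R_B becomes R_B‖R_L = 207.1 Ω, so V = 9.83 × 207.1/537.1 = 3.79 V.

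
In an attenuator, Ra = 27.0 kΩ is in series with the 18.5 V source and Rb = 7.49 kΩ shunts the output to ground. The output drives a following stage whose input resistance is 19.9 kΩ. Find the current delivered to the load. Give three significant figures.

I_L ≈ 0.156 mA

Rb‖R_L = 5.442 kΩ; V_out = 18.5 × 5.442/32.44 = 3.103 V.
I_L = V_out / R_L = 3.103 / 19.9 kΩ = 0.156 mA.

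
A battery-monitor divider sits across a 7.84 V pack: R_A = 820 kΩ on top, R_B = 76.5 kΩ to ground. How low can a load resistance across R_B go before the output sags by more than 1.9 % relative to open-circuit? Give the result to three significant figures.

R_L(min) ≈ 3.61 MΩ

Output resistance R_th = R_A‖R_B = (820 × 76.5)/896.5 = 69.97 kΩ.
The fractional drop is R_th/(R_th + R_L); requiring this ≤ 0.0190 gives R_L ≥ R_th(1/0.0190 − 1) = 69.97 × 51.63 = 3.61 MΩ.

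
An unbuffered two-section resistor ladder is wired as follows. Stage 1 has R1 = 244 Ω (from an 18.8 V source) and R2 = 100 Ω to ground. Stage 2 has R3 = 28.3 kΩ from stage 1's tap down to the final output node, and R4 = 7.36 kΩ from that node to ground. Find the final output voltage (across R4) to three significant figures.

V_out ≈ 1.13 V

Stage 2 presents R3+R4 = 35660 Ω as a load on stage 1's tap.
Stage 1's lower leg becomes R2‖(R3+R4) = 99.72 Ω, so V_mid = 18.8 × 99.72/343.7 = 5.454 V.
Stage 2 is itself unloaded: V_out = V_mid × R4/(R3+R4) = 5.454 × 7360/35660 = 1.13 V.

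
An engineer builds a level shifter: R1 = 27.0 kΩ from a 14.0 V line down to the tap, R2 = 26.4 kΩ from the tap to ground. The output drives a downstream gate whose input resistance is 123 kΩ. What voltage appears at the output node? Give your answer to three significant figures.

V_out ≈ 6.24 V

The load sits in parallel with R2: R2‖R_L = (26.4 × 123) / (26.4 + 123) = 21.73 kΩ.
V_out = 14.0 × 21.73 / (27.0 + 21.73) = 14.0 × 21.73/48.73 = 6.24 V.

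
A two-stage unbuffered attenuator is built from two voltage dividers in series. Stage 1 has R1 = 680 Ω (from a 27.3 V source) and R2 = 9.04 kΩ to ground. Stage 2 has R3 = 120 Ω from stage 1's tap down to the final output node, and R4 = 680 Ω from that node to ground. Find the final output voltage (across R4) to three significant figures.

V_out ≈ 12.1 V

Stage 2 presents R3+R4 = 800.0 Ω as a load on stage 1's tap.
Stage 1's lower leg becomes R2‖(R3+R4) = 735.0 Ω, so V_mid = 27.3 × 735.0/1415 = 14.18 V.
Stage 2 is itself unloaded: V_out = V_mid × R4/(R3+R4) = 14.18 × 680/800.0 = 12.1 V.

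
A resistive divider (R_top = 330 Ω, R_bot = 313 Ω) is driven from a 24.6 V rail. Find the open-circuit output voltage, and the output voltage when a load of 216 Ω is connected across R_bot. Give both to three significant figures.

Unloaded: 12.0 V; loaded: 6.87 V

Open-circuit: V = 24.6 × 313/(330 + 313) = 12.0 V.
With the load, R_bot becomes R_bot‖R_L = 127.8 Ω, so V = 24.6 × 127.8/457.8 = 6.87 V.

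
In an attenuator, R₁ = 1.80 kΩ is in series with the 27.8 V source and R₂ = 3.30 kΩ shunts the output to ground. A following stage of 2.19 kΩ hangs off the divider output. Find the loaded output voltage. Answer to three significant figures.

V_out ≈ 11.7 V

The load sits in parallel with R₂: R₂‖R_L = (3.30 × 2.19) / (3.30 + 2.19) = 1.316 kΩ.
V_out = 27.8 × 1.316 / (1.80 + 1.316) = 27.8 × 1.316/3.116 = 11.7 V.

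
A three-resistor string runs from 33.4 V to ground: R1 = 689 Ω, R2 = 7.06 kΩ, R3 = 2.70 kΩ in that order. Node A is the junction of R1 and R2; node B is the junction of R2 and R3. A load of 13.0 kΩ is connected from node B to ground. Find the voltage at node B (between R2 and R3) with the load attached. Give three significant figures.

At node B, R3 is in parallel with the load: R3‖R_L = 2236 Ω.
Below node A the resistance is R2 + (R3‖R_L) = 9296 Ω, so V_A = 33.4 × 9296/9985 = 31.10 V.
Then V_B = V_A × (R3‖R_L)/(R2 + R3‖R_L) = 31.10 × 2236/9296 = 7.48 V.

V ≈ 7.48 V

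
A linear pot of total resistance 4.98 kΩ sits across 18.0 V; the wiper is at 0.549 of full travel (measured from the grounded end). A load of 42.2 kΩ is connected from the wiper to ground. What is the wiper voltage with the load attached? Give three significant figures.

The wiper splits the pot into (1−α)R = 2.246 kΩ above and αR = 2.734 kΩ below.
Lower section ‖ load = 2.568 kΩ.
V_wiper = 18.0 × 2.568/(2.246 + 2.568) = 9.60 V.

V ≈ 9.60 V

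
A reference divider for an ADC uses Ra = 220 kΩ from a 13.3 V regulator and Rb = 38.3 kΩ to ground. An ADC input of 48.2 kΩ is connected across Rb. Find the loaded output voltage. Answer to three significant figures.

V_out ≈ 1.18 V

The load sits in parallel with Rb: Rb‖R_L = (38.3 × 48.2) / (38.3 + 48.2) = 21.34 kΩ.
V_out = 13.3 × 21.34 / (220 + 21.34) = 13.3 × 21.34/241.3 = 1.18 V.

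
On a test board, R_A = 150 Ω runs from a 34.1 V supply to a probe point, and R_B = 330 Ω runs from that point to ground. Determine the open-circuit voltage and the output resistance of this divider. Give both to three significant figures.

V_th is the open-circuit tap voltage: 34.1 × 330/(150 + 330) = 23.4 V.
With the supply zeroed, R_A and R_B appear in parallel from the tap: R_th = R_A‖R_B = (150 × 330)/480.0 = 103 Ω.

V_th = 23.4 V, R_th = 103 Ω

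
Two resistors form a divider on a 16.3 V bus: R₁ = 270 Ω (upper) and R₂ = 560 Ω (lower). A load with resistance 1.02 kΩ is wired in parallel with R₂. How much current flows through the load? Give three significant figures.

R₂‖R_L = 361.5 Ω; V_out = 16.3 × 361.5/631.5 = 9.331 V.
I_L = V_out / R_L = 9.331 / 1.02 kΩ = 9.15 mA.

I_L ≈ 9.15 mA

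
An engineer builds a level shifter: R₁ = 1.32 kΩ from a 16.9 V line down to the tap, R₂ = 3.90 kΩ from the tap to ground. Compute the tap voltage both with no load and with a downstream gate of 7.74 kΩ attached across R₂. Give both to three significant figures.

Open-circuit: V = 16.9 × 3.90/(1.32 + 3.90) = 12.6 V.
With the load, R₂ becomes R₂‖R_L = 2.593 kΩ, so V = 16.9 × 2.593/3.913 = 11.2 V.

Unloaded: 12.6 V; loaded: 11.2 V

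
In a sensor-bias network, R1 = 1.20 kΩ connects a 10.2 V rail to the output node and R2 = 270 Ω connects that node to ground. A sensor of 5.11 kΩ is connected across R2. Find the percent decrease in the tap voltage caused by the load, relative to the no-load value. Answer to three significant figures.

The divider's output (Thévenin) resistance is R1‖R2 = 220.4 Ω.
Fractional drop under load = R_th/(R_th + R_L) = 220.4 / (220.4 + 5110) = 0.04135.
So the output falls by 4.13 %.

4.13 %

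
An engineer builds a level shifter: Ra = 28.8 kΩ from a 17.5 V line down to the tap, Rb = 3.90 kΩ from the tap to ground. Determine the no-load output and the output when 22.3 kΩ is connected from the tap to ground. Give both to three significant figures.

Open-circuit: V = 17.5 × 3.90/(28.8 + 3.90) = 2.09 V.
With the load, Rb becomes Rb‖R_L = 3.319 kΩ, so V = 17.5 × 3.319/32.12 = 1.81 V.

Unloaded: 2.09 V; loaded: 1.81 V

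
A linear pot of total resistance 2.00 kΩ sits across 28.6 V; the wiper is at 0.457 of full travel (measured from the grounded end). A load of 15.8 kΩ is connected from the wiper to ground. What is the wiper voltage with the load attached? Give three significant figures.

The wiper splits the pot into (1−α)R = 1086 Ω above and αR = 914.0 Ω below.
Lower section ‖ load = 864.0 Ω.
V_wiper = 28.6 × 864.0/(1086 + 864.0) = 12.7 V.

V ≈ 12.7 V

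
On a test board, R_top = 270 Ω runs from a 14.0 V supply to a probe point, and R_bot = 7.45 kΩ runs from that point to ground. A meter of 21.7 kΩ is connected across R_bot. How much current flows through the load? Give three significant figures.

R_bot‖R_L = 5546 Ω; V_out = 14.0 × 5546/5816 = 13.35 V.
I_L = V_out / R_L = 13.35 / 21.7 kΩ = 0.615 mA.

I_L ≈ 0.615 mA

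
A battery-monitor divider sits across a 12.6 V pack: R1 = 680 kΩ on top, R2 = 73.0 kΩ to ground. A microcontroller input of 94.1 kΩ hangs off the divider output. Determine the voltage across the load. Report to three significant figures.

V_out ≈ 0.718 V

The load sits in parallel with R2: R2‖R_L = (73.0 × 94.1) / (73.0 + 94.1) = 41.11 kΩ.
V_out = 12.6 × 41.11 / (680 + 41.11) = 12.6 × 41.11/721.1 = 0.718 V.
(Unloaded it would have been 1.22 V.)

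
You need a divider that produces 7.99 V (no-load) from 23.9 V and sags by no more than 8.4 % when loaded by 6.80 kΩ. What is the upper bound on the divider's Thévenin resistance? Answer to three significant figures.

R_th ≤ 624 Ω

Loading drop = R_th/(R_th + R_L) ≤ 0.0840, so R_th ≤ R_L · ε/(1−ε) = 6.80 kΩ × 0.0840/0.9160 = 624 Ω.
(Any R1, R2 with R2/(R1+R2) = 0.334 and R1‖R2 ≤ 624 Ω will meet the spec.)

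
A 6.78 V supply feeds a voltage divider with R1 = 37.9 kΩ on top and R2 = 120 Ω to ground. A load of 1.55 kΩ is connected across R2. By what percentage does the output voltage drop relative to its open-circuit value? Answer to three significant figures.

7.16 %

The divider's output (Thévenin) resistance is R1‖R2 = 119.6 Ω.
Fractional drop under load = R_th/(R_th + R_L) = 119.6 / (119.6 + 1550) = 0.07165.
So the output falls by 7.16 %.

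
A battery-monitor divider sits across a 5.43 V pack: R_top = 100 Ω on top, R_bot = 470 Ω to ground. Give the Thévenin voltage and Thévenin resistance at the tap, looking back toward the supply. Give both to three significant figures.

V_th = 4.48 V, R_th = 82.5 Ω

V_th is the open-circuit tap voltage: 5.43 × 470/(100 + 470) = 4.48 V.
With the supply zeroed, R_top and R_bot appear in parallel from the tap: R_th = R_top‖R_bot = (100 × 470)/570.0 = 82.5 Ω.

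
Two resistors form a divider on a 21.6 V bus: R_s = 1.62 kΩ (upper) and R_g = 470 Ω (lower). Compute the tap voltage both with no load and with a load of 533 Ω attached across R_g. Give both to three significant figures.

Open-circuit: V = 21.6 × 470/(1620 + 470) = 4.86 V.
With the load, R_g becomes R_g‖R_L = 249.8 Ω, so V = 21.6 × 249.8/1870 = 2.89 V.

Unloaded: 4.86 V; loaded: 2.89 V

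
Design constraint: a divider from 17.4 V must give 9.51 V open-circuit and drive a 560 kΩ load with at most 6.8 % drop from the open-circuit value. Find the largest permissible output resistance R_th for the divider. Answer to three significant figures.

Loading drop = R_th/(R_th + R_L) ≤ 0.0680, so R_th ≤ R_L · ε/(1−ε) = 560 kΩ × 0.0680/0.9320 = 40.9 kΩ.
(Any R1, R2 with R2/(R1+R2) = 0.547 and R1‖R2 ≤ 40.9 kΩ will meet the spec.)

R_th ≤ 40.9 kΩ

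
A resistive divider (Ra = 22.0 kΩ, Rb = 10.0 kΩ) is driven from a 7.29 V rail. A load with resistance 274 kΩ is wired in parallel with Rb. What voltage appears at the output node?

The load sits in parallel with Rb: Rb‖R_L = (10.0 × 274) / (10.0 + 274) = 9.648 kΩ.
V_out = 7.29 × 9.648 / (22.0 + 9.648) = 7.29 × 9.648/31.65 = 2.22 V.

V_out ≈ 2.22 V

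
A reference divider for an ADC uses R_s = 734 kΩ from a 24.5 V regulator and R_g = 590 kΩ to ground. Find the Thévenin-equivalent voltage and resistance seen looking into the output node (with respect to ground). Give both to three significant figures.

V_th = 10.9 V, R_th = 327 kΩ

V_th is the open-circuit tap voltage: 24.5 × 590/(734 + 590) = 10.9 V.
With the supply zeroed, R_s and R_g appear in parallel from the tap: R_th = R_s‖R_g = (734 × 590)/1324 = 327 kΩ.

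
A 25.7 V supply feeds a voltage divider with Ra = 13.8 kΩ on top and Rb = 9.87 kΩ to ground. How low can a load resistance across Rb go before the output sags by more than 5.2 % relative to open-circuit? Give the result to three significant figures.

Output resistance R_th = Ra‖Rb = (13.8 × 9.87)/23.67 = 5.754 kΩ.
The fractional drop is R_th/(R_th + R_L); requiring this ≤ 0.0520 gives R_L ≥ R_th(1/0.0520 − 1) = 5.754 × 18.23 = 105 kΩ.

R_L(min) ≈ 105 kΩ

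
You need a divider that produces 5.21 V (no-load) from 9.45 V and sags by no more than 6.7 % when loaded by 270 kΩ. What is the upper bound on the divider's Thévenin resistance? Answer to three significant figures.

R_th ≤ 19.4 kΩ

Loading drop = R_th/(R_th + R_L) ≤ 0.0670, so R_th ≤ R_L · ε/(1−ε) = 270 kΩ × 0.0670/0.9330 = 19.4 kΩ.
(Any R1, R2 with R2/(R1+R2) = 0.551 and R1‖R2 ≤ 19.4 kΩ will meet the spec.)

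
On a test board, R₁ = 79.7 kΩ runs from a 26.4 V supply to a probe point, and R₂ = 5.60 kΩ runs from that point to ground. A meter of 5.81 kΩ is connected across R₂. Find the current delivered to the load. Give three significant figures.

R₂‖R_L = 2.852 kΩ; V_out = 26.4 × 2.852/82.55 = 0.9119 V.
I_L = V_out / R_L = 0.9119 / 5.81 kΩ = 0.157 mA.

I_L ≈ 0.157 mA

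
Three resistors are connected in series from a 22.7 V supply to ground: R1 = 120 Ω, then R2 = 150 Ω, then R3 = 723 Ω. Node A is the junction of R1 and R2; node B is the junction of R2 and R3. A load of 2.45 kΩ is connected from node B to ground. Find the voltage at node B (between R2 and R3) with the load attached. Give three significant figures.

V ≈ 15.3 V

At node B, R3 is in parallel with the load: R3‖R_L = 558.3 Ω.
Below node A the resistance is R2 + (R3‖R_L) = 708.3 Ω, so V_A = 22.7 × 708.3/828.3 = 19.41 V.
Then V_B = V_A × (R3‖R_L)/(R2 + R3‖R_L) = 19.41 × 558.3/708.3 = 15.3 V.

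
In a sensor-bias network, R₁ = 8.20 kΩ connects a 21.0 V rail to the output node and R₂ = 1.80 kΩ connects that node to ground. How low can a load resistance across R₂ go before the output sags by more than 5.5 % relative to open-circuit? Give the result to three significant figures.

Output resistance R_th = R₁‖R₂ = (8.20 × 1.80)/10.00 = 1.476 kΩ.
The fractional drop is R_th/(R_th + R_L); requiring this ≤ 0.0550 gives R_L ≥ R_th(1/0.0550 − 1) = 1.476 × 17.18 = 25.4 kΩ.

R_L(min) ≈ 25.4 kΩ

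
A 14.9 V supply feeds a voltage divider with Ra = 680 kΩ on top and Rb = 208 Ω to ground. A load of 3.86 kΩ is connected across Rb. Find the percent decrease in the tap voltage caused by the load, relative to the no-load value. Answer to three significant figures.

5.11 %

The divider's output (Thévenin) resistance is Ra‖Rb = 207.9 Ω.
Fractional drop under load = R_th/(R_th + R_L) = 207.9 / (207.9 + 3860) = 0.05112.
So the output falls by 5.11 %.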